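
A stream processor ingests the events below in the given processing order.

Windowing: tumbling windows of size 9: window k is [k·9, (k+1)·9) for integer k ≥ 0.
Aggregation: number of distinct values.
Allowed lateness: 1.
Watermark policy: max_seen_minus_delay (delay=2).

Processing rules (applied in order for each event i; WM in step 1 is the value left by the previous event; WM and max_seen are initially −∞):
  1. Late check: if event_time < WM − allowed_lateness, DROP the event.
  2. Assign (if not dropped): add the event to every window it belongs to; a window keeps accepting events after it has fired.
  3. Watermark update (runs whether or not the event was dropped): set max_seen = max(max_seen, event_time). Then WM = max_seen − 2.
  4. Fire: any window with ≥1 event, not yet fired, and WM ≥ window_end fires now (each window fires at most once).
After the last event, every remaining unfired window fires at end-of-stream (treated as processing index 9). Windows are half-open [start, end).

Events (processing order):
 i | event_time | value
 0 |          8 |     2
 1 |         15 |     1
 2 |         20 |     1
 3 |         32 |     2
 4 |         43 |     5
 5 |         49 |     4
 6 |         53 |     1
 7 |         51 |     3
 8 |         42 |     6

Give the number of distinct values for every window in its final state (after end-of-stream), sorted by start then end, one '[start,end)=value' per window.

[0,9)=1 [9,18)=1 [18,27)=1 [27,36)=1 [36,45)=1 [45,54)=3

i=0 t=8 v=2: → [0,9); WM=6
i=1 t=15 v=1: → [9,18); WM=13; [0,9) fires=1
i=2 t=20 v=1: → [18,27); WM=18; [9,18) fires=1
i=3 t=32 v=2: → [27,36); WM=30; [18,27) fires=1
i=4 t=43 v=5: → [36,45); WM=41; [27,36) fires=1
i=5 t=49 v=4: → [45,54); WM=47; [36,45) fires=1
i=6 t=53 v=1: → [45,54); WM=51
i=7 t=51 v=3: → [45,54); WM=51
i=8 t=42 v=6: DROP (t<51-1); WM=51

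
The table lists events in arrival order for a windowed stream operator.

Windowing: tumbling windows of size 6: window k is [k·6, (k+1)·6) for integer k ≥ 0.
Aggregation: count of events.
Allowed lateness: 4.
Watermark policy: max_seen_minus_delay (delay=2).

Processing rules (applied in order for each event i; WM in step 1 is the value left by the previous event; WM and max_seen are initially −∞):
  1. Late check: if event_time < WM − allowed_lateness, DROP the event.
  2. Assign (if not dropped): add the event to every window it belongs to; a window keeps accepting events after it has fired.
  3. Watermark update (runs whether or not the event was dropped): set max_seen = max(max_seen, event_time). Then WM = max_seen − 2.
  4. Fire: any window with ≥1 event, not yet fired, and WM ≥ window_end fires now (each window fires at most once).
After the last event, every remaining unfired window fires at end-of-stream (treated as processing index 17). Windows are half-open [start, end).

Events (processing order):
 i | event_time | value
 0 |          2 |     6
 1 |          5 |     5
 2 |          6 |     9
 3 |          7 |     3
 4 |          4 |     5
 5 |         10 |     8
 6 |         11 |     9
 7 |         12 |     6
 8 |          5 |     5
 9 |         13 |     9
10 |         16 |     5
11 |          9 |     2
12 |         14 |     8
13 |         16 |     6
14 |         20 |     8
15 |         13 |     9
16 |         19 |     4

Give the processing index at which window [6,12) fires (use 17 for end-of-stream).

i=0 t=2 v=6: → [0,6); WM=0
i=1 t=5 v=5: → [0,6); WM=3
i=2 t=6 v=9: → [6,12); WM=4
i=3 t=7 v=3: → [6,12); WM=5
i=4 t=4 v=5: → [0,6); WM=5
i=5 t=10 v=8: → [6,12); WM=8; [0,6) fires=3
i=6 t=11 v=9: → [6,12); WM=9
i=7 t=12 v=6: → [12,18); WM=10
i=8 t=5 v=5: DROP (t<10-4); WM=10
i=9 t=13 v=9: → [12,18); WM=11
i=10 t=16 v=5: → [12,18); WM=14; [6,12) fires=4
i=11 t=9 v=2: DROP (t<14-4); WM=14
i=12 t=14 v=8: → [12,18); WM=14
i=13 t=16 v=6: → [12,18); WM=14
i=14 t=20 v=8: → [18,24); WM=18; [12,18) fires=5
i=15 t=13 v=9: DROP (t<18-4); WM=18
i=16 t=19 v=4: → [18,24); WM=18

10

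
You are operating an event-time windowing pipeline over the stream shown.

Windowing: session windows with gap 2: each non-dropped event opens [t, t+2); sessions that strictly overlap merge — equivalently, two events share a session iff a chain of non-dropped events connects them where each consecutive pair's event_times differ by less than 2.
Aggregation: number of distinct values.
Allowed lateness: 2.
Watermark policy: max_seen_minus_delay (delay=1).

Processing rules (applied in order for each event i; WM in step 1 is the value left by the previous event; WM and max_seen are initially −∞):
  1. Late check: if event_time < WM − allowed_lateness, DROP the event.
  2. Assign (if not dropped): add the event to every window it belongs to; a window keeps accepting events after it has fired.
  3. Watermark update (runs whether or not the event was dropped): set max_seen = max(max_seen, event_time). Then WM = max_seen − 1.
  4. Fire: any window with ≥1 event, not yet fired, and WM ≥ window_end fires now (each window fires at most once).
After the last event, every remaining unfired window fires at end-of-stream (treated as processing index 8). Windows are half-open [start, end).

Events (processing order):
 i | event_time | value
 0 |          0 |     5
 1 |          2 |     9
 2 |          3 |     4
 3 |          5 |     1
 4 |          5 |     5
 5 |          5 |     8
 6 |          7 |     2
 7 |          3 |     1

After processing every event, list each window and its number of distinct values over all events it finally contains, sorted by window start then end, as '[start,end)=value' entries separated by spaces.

i=0 t=0 v=5: → [0,2); WM=-1
i=1 t=2 v=9: → [2,4); WM=1
i=2 t=3 v=4: → [2,5); WM=2
i=3 t=5 v=1: → [5,7); WM=4
i=4 t=5 v=5: → [5,7); WM=4
i=5 t=5 v=8: → [5,7); WM=4
i=6 t=7 v=2: → [7,9); WM=6
i=7 t=3 v=1: DROP (t<6-2); WM=6

[0,2)=1 [2,5)=2 [5,7)=3 [7,9)=1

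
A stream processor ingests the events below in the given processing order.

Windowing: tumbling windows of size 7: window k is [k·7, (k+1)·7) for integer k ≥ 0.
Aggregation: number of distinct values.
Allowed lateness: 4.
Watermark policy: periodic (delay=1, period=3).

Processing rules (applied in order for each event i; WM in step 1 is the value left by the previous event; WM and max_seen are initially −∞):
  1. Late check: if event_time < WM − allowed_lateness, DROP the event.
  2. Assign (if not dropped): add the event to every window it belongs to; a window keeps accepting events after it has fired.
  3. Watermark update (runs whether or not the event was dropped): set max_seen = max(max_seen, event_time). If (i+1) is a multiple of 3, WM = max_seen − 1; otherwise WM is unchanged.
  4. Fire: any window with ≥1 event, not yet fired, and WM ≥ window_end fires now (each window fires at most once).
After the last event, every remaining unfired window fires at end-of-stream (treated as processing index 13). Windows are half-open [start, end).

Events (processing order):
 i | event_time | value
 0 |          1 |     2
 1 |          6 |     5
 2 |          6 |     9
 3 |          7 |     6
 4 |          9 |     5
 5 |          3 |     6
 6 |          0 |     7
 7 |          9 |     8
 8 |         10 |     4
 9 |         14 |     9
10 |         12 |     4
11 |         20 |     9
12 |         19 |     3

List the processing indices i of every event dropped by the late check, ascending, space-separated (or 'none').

6

i=0 t=1 v=2: → [0,7); WM=−∞
i=1 t=6 v=5: → [0,7); WM=−∞
i=2 t=6 v=9: → [0,7); WM=5
i=3 t=7 v=6: → [7,14); WM=5
i=4 t=9 v=5: → [7,14); WM=5
i=5 t=3 v=6: → [0,7); WM=8; [0,7) fires=4
i=6 t=0 v=7: DROP (t<8-4); WM=8
i=7 t=9 v=8: → [7,14); WM=8
i=8 t=10 v=4: → [7,14); WM=9
i=9 t=14 v=9: → [14,21); WM=9
i=10 t=12 v=4: → [7,14); WM=9
i=11 t=20 v=9: → [14,21); WM=19; [7,14) fires=4
i=12 t=19 v=3: → [14,21); WM=19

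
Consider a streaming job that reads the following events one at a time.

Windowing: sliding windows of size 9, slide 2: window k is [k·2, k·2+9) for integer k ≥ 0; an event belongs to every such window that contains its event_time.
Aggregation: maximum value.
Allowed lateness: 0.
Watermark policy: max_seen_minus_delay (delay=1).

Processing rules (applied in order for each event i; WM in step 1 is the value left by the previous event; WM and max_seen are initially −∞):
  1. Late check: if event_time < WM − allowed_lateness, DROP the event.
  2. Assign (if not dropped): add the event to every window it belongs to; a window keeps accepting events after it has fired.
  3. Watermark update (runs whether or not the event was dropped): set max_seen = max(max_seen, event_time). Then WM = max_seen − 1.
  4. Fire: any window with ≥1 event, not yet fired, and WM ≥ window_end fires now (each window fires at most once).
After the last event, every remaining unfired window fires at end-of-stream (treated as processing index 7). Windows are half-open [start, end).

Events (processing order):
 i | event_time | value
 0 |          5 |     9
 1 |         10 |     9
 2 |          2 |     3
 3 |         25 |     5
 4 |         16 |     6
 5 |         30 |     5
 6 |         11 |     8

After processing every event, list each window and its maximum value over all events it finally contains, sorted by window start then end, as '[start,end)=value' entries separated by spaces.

[0,9)=9 [2,11)=9 [4,13)=9 [6,15)=9 [8,17)=9 [10,19)=9 [18,27)=5 [20,29)=5 [22,31)=5 [24,33)=5 [26,35)=5 [28,37)=5 [30,39)=5

i=0 t=5 v=9: → [4,13),[2,11),[0,9); WM=4
i=1 t=10 v=9: → [10,19),[8,17),[6,15),[4,13),[2,11); WM=9; [0,9) fires=9
i=2 t=2 v=3: DROP (t<9-0); WM=9
i=3 t=25 v=5: → [24,33),[22,31),[20,29),[18,27); WM=24; [2,11) fires=9 [4,13) fires=9 [6,15) fires=9 [8,17) fires=9 [10,19) fires=9
i=4 t=16 v=6: DROP (t<24-0); WM=24
i=5 t=30 v=5: → [30,39),[28,37),[26,35),[24,33),[22,31); WM=29; [18,27) fires=5 [20,29) fires=5
i=6 t=11 v=8: DROP (t<29-0); WM=29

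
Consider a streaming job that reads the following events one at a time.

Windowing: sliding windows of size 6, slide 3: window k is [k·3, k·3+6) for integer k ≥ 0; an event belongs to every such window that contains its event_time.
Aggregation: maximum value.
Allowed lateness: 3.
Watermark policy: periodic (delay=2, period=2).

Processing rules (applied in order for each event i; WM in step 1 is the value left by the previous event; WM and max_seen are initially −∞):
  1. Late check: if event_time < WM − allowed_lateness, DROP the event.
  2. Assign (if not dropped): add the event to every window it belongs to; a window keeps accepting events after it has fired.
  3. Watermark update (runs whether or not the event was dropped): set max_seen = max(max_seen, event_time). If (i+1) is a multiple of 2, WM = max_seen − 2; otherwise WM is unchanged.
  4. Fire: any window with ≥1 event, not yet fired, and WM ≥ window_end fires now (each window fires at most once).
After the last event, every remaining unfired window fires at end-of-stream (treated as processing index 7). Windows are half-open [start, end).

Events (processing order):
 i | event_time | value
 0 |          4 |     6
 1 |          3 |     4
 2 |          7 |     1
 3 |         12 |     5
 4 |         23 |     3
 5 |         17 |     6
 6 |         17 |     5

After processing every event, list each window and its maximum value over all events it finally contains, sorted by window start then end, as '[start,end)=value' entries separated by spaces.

[0,6)=6 [3,9)=6 [6,12)=1 [9,15)=5 [12,18)=6 [15,21)=6 [18,24)=3 [21,27)=3

i=0 t=4 v=6: → [3,9),[0,6); WM=−∞
i=1 t=3 v=4: → [3,9),[0,6); WM=2
i=2 t=7 v=1: → [6,12),[3,9); WM=2
i=3 t=12 v=5: → [12,18),[9,15); WM=10; [0,6) fires=6 [3,9) fires=6
i=4 t=23 v=3: → [21,27),[18,24); WM=10
i=5 t=17 v=6: → [15,21),[12,18); WM=21; [6,12) fires=1 [9,15) fires=5 [12,18) fires=6 [15,21) fires=6
i=6 t=17 v=5: DROP (t<21-3); WM=21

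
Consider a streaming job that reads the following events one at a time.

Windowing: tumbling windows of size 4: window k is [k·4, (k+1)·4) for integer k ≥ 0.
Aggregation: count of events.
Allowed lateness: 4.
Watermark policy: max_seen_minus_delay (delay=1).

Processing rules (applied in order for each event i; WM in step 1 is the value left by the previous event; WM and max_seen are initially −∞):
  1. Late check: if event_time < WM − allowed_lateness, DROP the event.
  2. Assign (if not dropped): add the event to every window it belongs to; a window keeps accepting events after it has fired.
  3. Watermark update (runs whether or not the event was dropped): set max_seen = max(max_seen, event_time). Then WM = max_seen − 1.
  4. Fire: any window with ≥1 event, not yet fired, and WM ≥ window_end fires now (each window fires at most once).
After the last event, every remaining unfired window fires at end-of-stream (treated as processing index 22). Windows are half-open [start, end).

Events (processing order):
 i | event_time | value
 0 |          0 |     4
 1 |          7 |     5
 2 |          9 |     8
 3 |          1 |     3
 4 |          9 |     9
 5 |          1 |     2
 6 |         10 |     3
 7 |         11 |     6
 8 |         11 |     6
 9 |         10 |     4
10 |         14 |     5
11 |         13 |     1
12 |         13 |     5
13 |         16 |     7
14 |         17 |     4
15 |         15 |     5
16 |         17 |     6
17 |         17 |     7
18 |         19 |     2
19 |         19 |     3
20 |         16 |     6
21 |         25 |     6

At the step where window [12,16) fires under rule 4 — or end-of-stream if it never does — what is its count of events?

i=0 t=0 v=4: → [0,4); WM=-1
i=1 t=7 v=5: → [4,8); WM=6; [0,4) fires=1
i=2 t=9 v=8: → [8,12); WM=8; [4,8) fires=1
i=3 t=1 v=3: DROP (t<8-4); WM=8
i=4 t=9 v=9: → [8,12); WM=8
i=5 t=1 v=2: DROP (t<8-4); WM=8
i=6 t=10 v=3: → [8,12); WM=9
i=7 t=11 v=6: → [8,12); WM=10
i=8 t=11 v=6: → [8,12); WM=10
i=9 t=10 v=4: → [8,12); WM=10
i=10 t=14 v=5: → [12,16); WM=13; [8,12) fires=6
i=11 t=13 v=1: → [12,16); WM=13
i=12 t=13 v=5: → [12,16); WM=13
i=13 t=16 v=7: → [16,20); WM=15
i=14 t=17 v=4: → [16,20); WM=16; [12,16) fires=3
i=15 t=15 v=5: → [12,16); WM=16
i=16 t=17 v=6: → [16,20); WM=16
i=17 t=17 v=7: → [16,20); WM=16
i=18 t=19 v=2: → [16,20); WM=18
i=19 t=19 v=3: → [16,20); WM=18
i=20 t=16 v=6: → [16,20); WM=18
i=21 t=25 v=6: → [24,28); WM=24; [16,20) fires=7

3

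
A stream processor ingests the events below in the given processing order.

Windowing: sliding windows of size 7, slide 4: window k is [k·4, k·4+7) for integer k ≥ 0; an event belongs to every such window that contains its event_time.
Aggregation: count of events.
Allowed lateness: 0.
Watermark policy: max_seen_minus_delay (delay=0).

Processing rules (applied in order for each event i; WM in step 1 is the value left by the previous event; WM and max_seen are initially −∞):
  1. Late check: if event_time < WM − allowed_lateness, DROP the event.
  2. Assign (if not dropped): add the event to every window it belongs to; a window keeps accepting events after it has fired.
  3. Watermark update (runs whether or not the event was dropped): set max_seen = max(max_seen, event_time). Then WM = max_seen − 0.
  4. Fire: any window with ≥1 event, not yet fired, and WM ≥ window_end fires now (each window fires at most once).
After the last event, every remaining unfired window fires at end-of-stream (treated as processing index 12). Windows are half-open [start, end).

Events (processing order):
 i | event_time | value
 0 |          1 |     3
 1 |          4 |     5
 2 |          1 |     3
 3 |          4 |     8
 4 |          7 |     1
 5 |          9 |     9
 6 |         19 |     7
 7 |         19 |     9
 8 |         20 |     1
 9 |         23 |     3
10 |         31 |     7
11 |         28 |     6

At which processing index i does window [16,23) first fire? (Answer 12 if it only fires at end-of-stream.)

i=0 t=1 v=3: → [0,7); WM=1
i=1 t=4 v=5: → [4,11),[0,7); WM=4
i=2 t=1 v=3: DROP (t<4-0); WM=4
i=3 t=4 v=8: → [4,11),[0,7); WM=4
i=4 t=7 v=1: → [4,11); WM=7; [0,7) fires=3
i=5 t=9 v=9: → [8,15),[4,11); WM=9
i=6 t=19 v=7: → [16,23); WM=19; [4,11) fires=4 [8,15) fires=1
i=7 t=19 v=9: → [16,23); WM=19
i=8 t=20 v=1: → [20,27),[16,23); WM=20
i=9 t=23 v=3: → [20,27); WM=23; [16,23) fires=3
i=10 t=31 v=7: → [28,35); WM=31; [20,27) fires=2
i=11 t=28 v=6: DROP (t<31-0); WM=31

9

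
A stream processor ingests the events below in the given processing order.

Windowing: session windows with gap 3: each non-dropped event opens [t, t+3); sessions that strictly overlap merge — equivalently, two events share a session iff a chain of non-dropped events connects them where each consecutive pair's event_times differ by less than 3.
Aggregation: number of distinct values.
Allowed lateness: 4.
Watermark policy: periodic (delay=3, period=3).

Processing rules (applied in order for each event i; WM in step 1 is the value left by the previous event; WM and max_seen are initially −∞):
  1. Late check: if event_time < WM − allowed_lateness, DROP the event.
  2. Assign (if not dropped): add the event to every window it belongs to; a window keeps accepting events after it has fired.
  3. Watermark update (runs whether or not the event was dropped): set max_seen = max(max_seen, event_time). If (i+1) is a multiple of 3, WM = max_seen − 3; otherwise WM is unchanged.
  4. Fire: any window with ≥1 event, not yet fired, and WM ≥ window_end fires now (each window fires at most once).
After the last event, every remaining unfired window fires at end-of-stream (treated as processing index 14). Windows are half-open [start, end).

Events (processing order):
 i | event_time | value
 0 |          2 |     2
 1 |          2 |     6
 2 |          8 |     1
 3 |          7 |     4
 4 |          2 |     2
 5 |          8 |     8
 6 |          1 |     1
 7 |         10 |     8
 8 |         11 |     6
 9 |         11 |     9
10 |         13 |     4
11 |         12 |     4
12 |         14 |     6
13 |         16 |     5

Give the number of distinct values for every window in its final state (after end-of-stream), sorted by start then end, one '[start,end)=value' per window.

[1,5)=3 [7,19)=6

i=0 t=2 v=2: → [2,5); WM=−∞
i=1 t=2 v=6: → [2,5); WM=−∞
i=2 t=8 v=1: → [8,11); WM=5
i=3 t=7 v=4: → [7,11); WM=5
i=4 t=2 v=2: → [2,5); WM=5
i=5 t=8 v=8: → [7,11); WM=5
i=6 t=1 v=1: → [1,5); WM=5
i=7 t=10 v=8: → [7,13); WM=5
i=8 t=11 v=6: → [7,14); WM=8
i=9 t=11 v=9: → [7,14); WM=8
i=10 t=13 v=4: → [7,16); WM=8
i=11 t=12 v=4: → [7,16); WM=10
i=12 t=14 v=6: → [7,17); WM=10
i=13 t=16 v=5: → [7,19); WM=10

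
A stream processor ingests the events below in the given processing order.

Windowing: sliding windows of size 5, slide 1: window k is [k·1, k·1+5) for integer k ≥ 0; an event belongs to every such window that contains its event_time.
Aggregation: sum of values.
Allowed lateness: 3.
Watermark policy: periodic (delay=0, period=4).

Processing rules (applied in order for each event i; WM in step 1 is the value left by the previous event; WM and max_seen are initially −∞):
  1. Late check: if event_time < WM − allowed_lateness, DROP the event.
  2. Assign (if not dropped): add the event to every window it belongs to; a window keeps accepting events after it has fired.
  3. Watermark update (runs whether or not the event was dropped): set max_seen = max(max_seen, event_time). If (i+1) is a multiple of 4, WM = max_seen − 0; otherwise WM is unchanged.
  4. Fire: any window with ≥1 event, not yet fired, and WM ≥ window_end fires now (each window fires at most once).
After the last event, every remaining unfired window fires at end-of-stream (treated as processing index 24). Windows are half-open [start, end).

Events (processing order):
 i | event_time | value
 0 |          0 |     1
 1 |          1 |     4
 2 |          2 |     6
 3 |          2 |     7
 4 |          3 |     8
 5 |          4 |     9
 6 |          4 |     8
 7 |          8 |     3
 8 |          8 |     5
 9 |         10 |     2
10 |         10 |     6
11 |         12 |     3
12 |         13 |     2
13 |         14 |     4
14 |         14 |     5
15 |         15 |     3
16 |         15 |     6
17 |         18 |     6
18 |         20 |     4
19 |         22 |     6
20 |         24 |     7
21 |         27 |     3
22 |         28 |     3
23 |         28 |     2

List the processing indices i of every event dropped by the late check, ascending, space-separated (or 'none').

none

i=0 t=0 v=1: → [0,5); WM=−∞
i=1 t=1 v=4: → [1,6),[0,5); WM=−∞
i=2 t=2 v=6: → [2,7),[1,6),[0,5); WM=−∞
i=3 t=2 v=7: → [2,7),[1,6),[0,5); WM=2
i=4 t=3 v=8: → [3,8),[2,7),[1,6),[0,5); WM=2
i=5 t=4 v=9: → [4,9),[3,8),[2,7),[1,6),[0,5); WM=2
i=6 t=4 v=8: → [4,9),[3,8),[2,7),[1,6),[0,5); WM=2
i=7 t=8 v=3: → [8,13),[7,12),[6,11),[5,10),[4,9); WM=8; [0,5) fires=43 [1,6) fires=42 [2,7) fires=38 [3,8) fires=25
i=8 t=8 v=5: → [8,13),[7,12),[6,11),[5,10),[4,9); WM=8
i=9 t=10 v=2: → [10,15),[9,14),[8,13),[7,12),[6,11); WM=8
i=10 t=10 v=6: → [10,15),[9,14),[8,13),[7,12),[6,11); WM=8
i=11 t=12 v=3: → [12,17),[11,16),[10,15),[9,14),[8,13); WM=12; [4,9) fires=25 [5,10) fires=8 [6,11) fires=16 [7,12) fires=16
i=12 t=13 v=2: → [13,18),[12,17),[11,16),[10,15),[9,14); WM=12
i=13 t=14 v=4: → [14,19),[13,18),[12,17),[11,16),[10,15); WM=12
i=14 t=14 v=5: → [14,19),[13,18),[12,17),[11,16),[10,15); WM=12
i=15 t=15 v=3: → [15,20),[14,19),[13,18),[12,17),[11,16); WM=15; [8,13) fires=19 [9,14) fires=13 [10,15) fires=22
i=16 t=15 v=6: → [15,20),[14,19),[13,18),[12,17),[11,16); WM=15
i=17 t=18 v=6: → [18,23),[17,22),[16,21),[15,20),[14,19); WM=15
i=18 t=20 v=4: → [20,25),[19,24),[18,23),[17,22),[16,21); WM=15
i=19 t=22 v=6: → [22,27),[21,26),[20,25),[19,24),[18,23); WM=22; [11,16) fires=23 [12,17) fires=23 [13,18) fires=20 [14,19) fires=24 [15,20) fires=15 [16,21) fires=10 [17,22) fires=10
i=20 t=24 v=7: → [24,29),[23,28),[22,27),[21,26),[20,25); WM=22
i=21 t=27 v=3: → [27,32),[26,31),[25,30),[24,29),[23,28); WM=22
i=22 t=28 v=3: → [28,33),[27,32),[26,31),[25,30),[24,29); WM=22
i=23 t=28 v=2: → [28,33),[27,32),[26,31),[25,30),[24,29); WM=28; [18,23) fires=16 [19,24) fires=10 [20,25) fires=17 [21,26) fires=13 [22,27) fires=13 [23,28) fires=10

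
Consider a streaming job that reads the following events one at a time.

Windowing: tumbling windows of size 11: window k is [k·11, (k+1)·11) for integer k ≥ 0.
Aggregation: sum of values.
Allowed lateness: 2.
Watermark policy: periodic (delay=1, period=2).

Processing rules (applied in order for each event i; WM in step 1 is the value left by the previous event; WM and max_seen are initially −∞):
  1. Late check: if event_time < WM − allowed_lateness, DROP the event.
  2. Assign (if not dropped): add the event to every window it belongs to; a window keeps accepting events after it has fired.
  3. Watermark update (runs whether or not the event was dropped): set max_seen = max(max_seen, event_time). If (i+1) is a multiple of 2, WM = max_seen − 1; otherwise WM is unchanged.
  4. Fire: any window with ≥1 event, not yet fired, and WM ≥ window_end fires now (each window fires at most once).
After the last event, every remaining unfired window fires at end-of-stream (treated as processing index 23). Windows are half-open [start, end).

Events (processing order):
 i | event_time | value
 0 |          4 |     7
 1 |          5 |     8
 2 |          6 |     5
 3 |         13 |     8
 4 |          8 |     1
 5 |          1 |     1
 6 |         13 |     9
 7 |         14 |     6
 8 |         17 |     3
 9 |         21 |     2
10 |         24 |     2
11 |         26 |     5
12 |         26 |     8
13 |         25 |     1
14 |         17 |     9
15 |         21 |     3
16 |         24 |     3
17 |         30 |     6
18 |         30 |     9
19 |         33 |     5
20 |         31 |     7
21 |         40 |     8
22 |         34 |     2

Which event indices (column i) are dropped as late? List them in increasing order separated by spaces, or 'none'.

i=0 t=4 v=7: → [0,11); WM=−∞
i=1 t=5 v=8: → [0,11); WM=4
i=2 t=6 v=5: → [0,11); WM=4
i=3 t=13 v=8: → [11,22); WM=12; [0,11) fires=20
i=4 t=8 v=1: DROP (t<12-2); WM=12
i=5 t=1 v=1: DROP (t<12-2); WM=12
i=6 t=13 v=9: → [11,22); WM=12
i=7 t=14 v=6: → [11,22); WM=13
i=8 t=17 v=3: → [11,22); WM=13
i=9 t=21 v=2: → [11,22); WM=20
i=10 t=24 v=2: → [22,33); WM=20
i=11 t=26 v=5: → [22,33); WM=25; [11,22) fires=28
i=12 t=26 v=8: → [22,33); WM=25
i=13 t=25 v=1: → [22,33); WM=25
i=14 t=17 v=9: DROP (t<25-2); WM=25
i=15 t=21 v=3: DROP (t<25-2); WM=25
i=16 t=24 v=3: → [22,33); WM=25
i=17 t=30 v=6: → [22,33); WM=29
i=18 t=30 v=9: → [22,33); WM=29
i=19 t=33 v=5: → [33,44); WM=32
i=20 t=31 v=7: → [22,33); WM=32
i=21 t=40 v=8: → [33,44); WM=39; [22,33) fires=41
i=22 t=34 v=2: DROP (t<39-2); WM=39

4 5 14 15 22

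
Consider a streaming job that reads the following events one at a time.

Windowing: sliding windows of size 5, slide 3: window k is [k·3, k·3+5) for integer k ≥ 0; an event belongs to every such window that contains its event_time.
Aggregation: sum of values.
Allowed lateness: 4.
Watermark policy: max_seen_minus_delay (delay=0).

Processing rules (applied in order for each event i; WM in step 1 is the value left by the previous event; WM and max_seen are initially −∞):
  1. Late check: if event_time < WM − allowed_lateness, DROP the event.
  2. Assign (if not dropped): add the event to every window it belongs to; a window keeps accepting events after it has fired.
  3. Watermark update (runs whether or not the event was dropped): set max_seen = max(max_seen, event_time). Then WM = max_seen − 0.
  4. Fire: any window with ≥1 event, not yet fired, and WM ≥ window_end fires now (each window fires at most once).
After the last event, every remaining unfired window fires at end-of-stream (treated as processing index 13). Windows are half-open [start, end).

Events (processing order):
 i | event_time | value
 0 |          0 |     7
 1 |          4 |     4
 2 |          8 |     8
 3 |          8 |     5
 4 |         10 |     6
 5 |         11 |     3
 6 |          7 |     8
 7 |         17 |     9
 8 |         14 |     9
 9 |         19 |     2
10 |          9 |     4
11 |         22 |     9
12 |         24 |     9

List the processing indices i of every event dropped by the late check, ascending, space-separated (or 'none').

i=0 t=0 v=7: → [0,5); WM=0
i=1 t=4 v=4: → [3,8),[0,5); WM=4
i=2 t=8 v=8: → [6,11); WM=8; [0,5) fires=11 [3,8) fires=4
i=3 t=8 v=5: → [6,11); WM=8
i=4 t=10 v=6: → [9,14),[6,11); WM=10
i=5 t=11 v=3: → [9,14); WM=11; [6,11) fires=19
i=6 t=7 v=8: → [6,11),[3,8); WM=11
i=7 t=17 v=9: → [15,20); WM=17; [9,14) fires=9
i=8 t=14 v=9: → [12,17); WM=17; [12,17) fires=9
i=9 t=19 v=2: → [18,23),[15,20); WM=19
i=10 t=9 v=4: DROP (t<19-4); WM=19
i=11 t=22 v=9: → [21,26),[18,23); WM=22; [15,20) fires=11
i=12 t=24 v=9: → [24,29),[21,26); WM=24; [18,23) fires=11

10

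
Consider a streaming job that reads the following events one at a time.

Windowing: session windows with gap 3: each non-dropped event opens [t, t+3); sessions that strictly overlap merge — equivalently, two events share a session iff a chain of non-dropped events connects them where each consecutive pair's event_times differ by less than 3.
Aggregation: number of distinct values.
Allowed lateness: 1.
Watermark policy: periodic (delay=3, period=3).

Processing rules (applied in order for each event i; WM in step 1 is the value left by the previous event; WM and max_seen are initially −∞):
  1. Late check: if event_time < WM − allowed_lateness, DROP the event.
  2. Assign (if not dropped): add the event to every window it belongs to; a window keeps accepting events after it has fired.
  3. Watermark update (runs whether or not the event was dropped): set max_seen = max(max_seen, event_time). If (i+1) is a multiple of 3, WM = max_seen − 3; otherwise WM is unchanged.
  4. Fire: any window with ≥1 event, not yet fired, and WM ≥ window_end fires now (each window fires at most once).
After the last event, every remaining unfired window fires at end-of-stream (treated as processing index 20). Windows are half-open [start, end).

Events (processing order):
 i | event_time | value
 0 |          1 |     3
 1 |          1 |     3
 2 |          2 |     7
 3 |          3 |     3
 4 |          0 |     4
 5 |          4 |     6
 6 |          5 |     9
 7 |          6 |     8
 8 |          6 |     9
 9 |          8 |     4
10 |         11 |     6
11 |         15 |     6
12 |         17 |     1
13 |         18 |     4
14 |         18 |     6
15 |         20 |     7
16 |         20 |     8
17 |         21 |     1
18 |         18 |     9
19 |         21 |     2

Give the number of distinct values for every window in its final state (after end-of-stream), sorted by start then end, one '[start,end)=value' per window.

i=0 t=1 v=3: → [1,4); WM=−∞
i=1 t=1 v=3: → [1,4); WM=−∞
i=2 t=2 v=7: → [1,5); WM=-1
i=3 t=3 v=3: → [1,6); WM=-1
i=4 t=0 v=4: → [0,6); WM=-1
i=5 t=4 v=6: → [0,7); WM=1
i=6 t=5 v=9: → [0,8); WM=1
i=7 t=6 v=8: → [0,9); WM=1
i=8 t=6 v=9: → [0,9); WM=3
i=9 t=8 v=4: → [0,11); WM=3
i=10 t=11 v=6: → [11,14); WM=3
i=11 t=15 v=6: → [15,18); WM=12
i=12 t=17 v=1: → [15,20); WM=12
i=13 t=18 v=4: → [15,21); WM=12
i=14 t=18 v=6: → [15,21); WM=15
i=15 t=20 v=7: → [15,23); WM=15
i=16 t=20 v=8: → [15,23); WM=15
i=17 t=21 v=1: → [15,24); WM=18
i=18 t=18 v=9: → [15,24); WM=18
i=19 t=21 v=2: → [15,24); WM=18

[0,11)=6 [11,14)=1 [15,24)=7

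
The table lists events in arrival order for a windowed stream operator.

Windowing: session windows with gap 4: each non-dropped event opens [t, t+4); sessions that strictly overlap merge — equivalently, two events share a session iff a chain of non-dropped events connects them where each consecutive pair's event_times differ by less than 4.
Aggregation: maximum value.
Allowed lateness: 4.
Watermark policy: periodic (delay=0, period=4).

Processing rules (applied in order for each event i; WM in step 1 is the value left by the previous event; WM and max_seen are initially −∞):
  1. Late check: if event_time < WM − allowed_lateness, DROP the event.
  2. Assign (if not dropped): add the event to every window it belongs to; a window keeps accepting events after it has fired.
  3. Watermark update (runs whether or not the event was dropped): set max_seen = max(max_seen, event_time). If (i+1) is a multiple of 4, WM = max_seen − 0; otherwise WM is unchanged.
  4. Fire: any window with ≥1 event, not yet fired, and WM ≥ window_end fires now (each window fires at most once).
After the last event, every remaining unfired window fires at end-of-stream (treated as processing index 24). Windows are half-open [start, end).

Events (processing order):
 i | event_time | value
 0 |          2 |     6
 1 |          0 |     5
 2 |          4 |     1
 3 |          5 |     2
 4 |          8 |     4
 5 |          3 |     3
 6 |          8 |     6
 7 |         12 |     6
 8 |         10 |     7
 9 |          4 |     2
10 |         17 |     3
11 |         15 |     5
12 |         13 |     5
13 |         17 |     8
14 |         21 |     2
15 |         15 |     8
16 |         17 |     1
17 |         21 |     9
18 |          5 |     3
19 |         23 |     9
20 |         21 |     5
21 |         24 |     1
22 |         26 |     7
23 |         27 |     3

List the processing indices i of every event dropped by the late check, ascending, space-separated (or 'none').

i=0 t=2 v=6: → [2,6); WM=−∞
i=1 t=0 v=5: → [0,6); WM=−∞
i=2 t=4 v=1: → [0,8); WM=−∞
i=3 t=5 v=2: → [0,9); WM=5
i=4 t=8 v=4: → [0,12); WM=5
i=5 t=3 v=3: → [0,12); WM=5
i=6 t=8 v=6: → [0,12); WM=5
i=7 t=12 v=6: → [12,16); WM=12
i=8 t=10 v=7: → [0,16); WM=12
i=9 t=4 v=2: DROP (t<12-4); WM=12
i=10 t=17 v=3: → [17,21); WM=12
i=11 t=15 v=5: → [0,21); WM=17
i=12 t=13 v=5: → [0,21); WM=17
i=13 t=17 v=8: → [0,21); WM=17
i=14 t=21 v=2: → [21,25); WM=17
i=15 t=15 v=8: → [0,21); WM=21
i=16 t=17 v=1: → [0,21); WM=21
i=17 t=21 v=9: → [21,25); WM=21
i=18 t=5 v=3: DROP (t<21-4); WM=21
i=19 t=23 v=9: → [21,27); WM=23
i=20 t=21 v=5: → [21,27); WM=23
i=21 t=24 v=1: → [21,28); WM=23
i=22 t=26 v=7: → [21,30); WM=23
i=23 t=27 v=3: → [21,31); WM=27

9 18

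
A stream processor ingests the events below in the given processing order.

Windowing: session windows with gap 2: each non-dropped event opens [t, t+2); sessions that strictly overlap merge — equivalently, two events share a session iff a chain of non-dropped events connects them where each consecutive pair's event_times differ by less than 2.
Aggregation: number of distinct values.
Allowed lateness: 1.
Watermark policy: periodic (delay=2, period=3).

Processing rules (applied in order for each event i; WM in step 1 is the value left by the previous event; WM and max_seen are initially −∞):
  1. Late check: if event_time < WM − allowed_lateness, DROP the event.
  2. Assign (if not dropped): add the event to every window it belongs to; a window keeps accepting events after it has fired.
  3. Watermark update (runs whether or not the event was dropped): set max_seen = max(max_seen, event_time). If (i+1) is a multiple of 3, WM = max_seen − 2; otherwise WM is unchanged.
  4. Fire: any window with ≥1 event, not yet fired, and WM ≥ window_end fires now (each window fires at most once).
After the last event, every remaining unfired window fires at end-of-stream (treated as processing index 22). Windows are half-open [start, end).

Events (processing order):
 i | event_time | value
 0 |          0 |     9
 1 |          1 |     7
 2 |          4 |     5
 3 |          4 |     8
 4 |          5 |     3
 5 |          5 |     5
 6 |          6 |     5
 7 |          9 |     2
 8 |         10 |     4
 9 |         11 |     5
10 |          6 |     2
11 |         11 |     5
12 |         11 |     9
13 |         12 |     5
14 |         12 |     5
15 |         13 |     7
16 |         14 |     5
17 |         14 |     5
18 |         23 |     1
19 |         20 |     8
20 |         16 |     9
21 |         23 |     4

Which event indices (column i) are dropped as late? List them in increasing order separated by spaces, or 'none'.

i=0 t=0 v=9: → [0,2); WM=−∞
i=1 t=1 v=7: → [0,3); WM=−∞
i=2 t=4 v=5: → [4,6); WM=2
i=3 t=4 v=8: → [4,6); WM=2
i=4 t=5 v=3: → [4,7); WM=2
i=5 t=5 v=5: → [4,7); WM=3
i=6 t=6 v=5: → [4,8); WM=3
i=7 t=9 v=2: → [9,11); WM=3
i=8 t=10 v=4: → [9,12); WM=8
i=9 t=11 v=5: → [9,13); WM=8
i=10 t=6 v=2: DROP (t<8-1); WM=8
i=11 t=11 v=5: → [9,13); WM=9
i=12 t=11 v=9: → [9,13); WM=9
i=13 t=12 v=5: → [9,14); WM=9
i=14 t=12 v=5: → [9,14); WM=10
i=15 t=13 v=7: → [9,15); WM=10
i=16 t=14 v=5: → [9,16); WM=10
i=17 t=14 v=5: → [9,16); WM=12
i=18 t=23 v=1: → [23,25); WM=12
i=19 t=20 v=8: → [20,22); WM=12
i=20 t=16 v=9: → [16,18); WM=21
i=21 t=23 v=4: → [23,25); WM=21

10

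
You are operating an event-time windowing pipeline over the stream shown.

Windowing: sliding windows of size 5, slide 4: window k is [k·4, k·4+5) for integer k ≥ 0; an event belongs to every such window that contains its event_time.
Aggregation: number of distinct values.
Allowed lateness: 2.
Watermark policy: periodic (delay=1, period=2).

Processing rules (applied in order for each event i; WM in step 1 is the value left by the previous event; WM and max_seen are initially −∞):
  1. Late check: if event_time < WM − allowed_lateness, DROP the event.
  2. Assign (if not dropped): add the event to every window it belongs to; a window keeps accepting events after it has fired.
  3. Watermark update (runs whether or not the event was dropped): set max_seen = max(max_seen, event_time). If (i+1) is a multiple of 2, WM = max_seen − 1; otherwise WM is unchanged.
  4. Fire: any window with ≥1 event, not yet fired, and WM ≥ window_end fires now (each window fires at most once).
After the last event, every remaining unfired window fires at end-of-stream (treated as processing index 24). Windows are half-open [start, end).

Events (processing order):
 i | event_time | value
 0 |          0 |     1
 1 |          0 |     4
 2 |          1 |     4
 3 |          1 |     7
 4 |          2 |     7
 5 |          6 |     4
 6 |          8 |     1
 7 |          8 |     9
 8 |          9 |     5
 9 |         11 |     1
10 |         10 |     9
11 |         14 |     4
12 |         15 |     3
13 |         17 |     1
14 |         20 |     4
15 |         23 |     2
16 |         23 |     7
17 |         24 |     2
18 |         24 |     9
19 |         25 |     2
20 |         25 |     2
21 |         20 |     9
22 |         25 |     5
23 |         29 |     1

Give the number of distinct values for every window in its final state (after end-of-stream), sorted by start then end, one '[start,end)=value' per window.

[0,5)=3 [4,9)=3 [8,13)=3 [12,17)=2 [16,21)=2 [20,25)=4 [24,29)=3 [28,33)=1

i=0 t=0 v=1: → [0,5); WM=−∞
i=1 t=0 v=4: → [0,5); WM=-1
i=2 t=1 v=4: → [0,5); WM=-1
i=3 t=1 v=7: → [0,5); WM=0
i=4 t=2 v=7: → [0,5); WM=0
i=5 t=6 v=4: → [4,9); WM=5; [0,5) fires=3
i=6 t=8 v=1: → [8,13),[4,9); WM=5
i=7 t=8 v=9: → [8,13),[4,9); WM=7
i=8 t=9 v=5: → [8,13); WM=7
i=9 t=11 v=1: → [8,13); WM=10; [4,9) fires=3
i=10 t=10 v=9: → [8,13); WM=10
i=11 t=14 v=4: → [12,17); WM=13; [8,13) fires=3
i=12 t=15 v=3: → [12,17); WM=13
i=13 t=17 v=1: → [16,21); WM=16
i=14 t=20 v=4: → [20,25),[16,21); WM=16
i=15 t=23 v=2: → [20,25); WM=22; [12,17) fires=2 [16,21) fires=2
i=16 t=23 v=7: → [20,25); WM=22
i=17 t=24 v=2: → [24,29),[20,25); WM=23
i=18 t=24 v=9: → [24,29),[20,25); WM=23
i=19 t=25 v=2: → [24,29); WM=24
i=20 t=25 v=2: → [24,29); WM=24
i=21 t=20 v=9: DROP (t<24-2); WM=24
i=22 t=25 v=5: → [24,29); WM=24
i=23 t=29 v=1: → [28,33); WM=28; [20,25) fires=4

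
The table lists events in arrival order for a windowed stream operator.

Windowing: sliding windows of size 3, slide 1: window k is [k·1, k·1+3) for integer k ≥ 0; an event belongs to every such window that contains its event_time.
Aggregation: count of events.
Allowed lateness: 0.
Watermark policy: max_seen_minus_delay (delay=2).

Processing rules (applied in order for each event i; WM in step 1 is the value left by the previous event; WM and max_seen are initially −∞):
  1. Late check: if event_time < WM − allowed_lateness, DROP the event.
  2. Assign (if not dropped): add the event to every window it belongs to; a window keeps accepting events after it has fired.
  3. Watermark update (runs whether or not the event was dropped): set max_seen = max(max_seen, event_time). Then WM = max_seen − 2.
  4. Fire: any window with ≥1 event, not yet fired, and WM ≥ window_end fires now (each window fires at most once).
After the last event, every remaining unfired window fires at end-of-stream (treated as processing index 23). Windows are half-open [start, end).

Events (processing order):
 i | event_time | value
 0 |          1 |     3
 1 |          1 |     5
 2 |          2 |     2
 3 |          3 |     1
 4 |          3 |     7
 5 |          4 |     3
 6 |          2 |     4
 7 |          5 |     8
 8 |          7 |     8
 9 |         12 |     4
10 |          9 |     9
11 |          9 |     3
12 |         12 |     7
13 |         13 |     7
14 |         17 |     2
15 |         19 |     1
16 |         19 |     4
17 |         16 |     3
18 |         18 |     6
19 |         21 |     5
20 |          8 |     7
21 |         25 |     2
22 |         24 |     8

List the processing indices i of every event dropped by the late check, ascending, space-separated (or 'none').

10 11 17 20

i=0 t=1 v=3: → [1,4),[0,3); WM=-1
i=1 t=1 v=5: → [1,4),[0,3); WM=-1
i=2 t=2 v=2: → [2,5),[1,4),[0,3); WM=0
i=3 t=3 v=1: → [3,6),[2,5),[1,4); WM=1
i=4 t=3 v=7: → [3,6),[2,5),[1,4); WM=1
i=5 t=4 v=3: → [4,7),[3,6),[2,5); WM=2
i=6 t=2 v=4: → [2,5),[1,4),[0,3); WM=2
i=7 t=5 v=8: → [5,8),[4,7),[3,6); WM=3; [0,3) fires=4
i=8 t=7 v=8: → [7,10),[6,9),[5,8); WM=5; [1,4) fires=6 [2,5) fires=5
i=9 t=12 v=4: → [12,15),[11,14),[10,13); WM=10; [3,6) fires=4 [4,7) fires=2 [5,8) fires=2 [6,9) fires=1 [7,10) fires=1
i=10 t=9 v=9: DROP (t<10-0); WM=10
i=11 t=9 v=3: DROP (t<10-0); WM=10
i=12 t=12 v=7: → [12,15),[11,14),[10,13); WM=10
i=13 t=13 v=7: → [13,16),[12,15),[11,14); WM=11
i=14 t=17 v=2: → [17,20),[16,19),[15,18); WM=15; [10,13) fires=2 [11,14) fires=3 [12,15) fires=3
i=15 t=19 v=1: → [19,22),[18,21),[17,20); WM=17; [13,16) fires=1
i=16 t=19 v=4: → [19,22),[18,21),[17,20); WM=17
i=17 t=16 v=3: DROP (t<17-0); WM=17
i=18 t=18 v=6: → [18,21),[17,20),[16,19); WM=17
i=19 t=21 v=5: → [21,24),[20,23),[19,22); WM=19; [15,18) fires=1 [16,19) fires=2
i=20 t=8 v=7: DROP (t<19-0); WM=19
i=21 t=25 v=2: → [25,28),[24,27),[23,26); WM=23; [17,20) fires=4 [18,21) fires=3 [19,22) fires=3 [20,23) fires=1
i=22 t=24 v=8: → [24,27),[23,26),[22,25); WM=23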